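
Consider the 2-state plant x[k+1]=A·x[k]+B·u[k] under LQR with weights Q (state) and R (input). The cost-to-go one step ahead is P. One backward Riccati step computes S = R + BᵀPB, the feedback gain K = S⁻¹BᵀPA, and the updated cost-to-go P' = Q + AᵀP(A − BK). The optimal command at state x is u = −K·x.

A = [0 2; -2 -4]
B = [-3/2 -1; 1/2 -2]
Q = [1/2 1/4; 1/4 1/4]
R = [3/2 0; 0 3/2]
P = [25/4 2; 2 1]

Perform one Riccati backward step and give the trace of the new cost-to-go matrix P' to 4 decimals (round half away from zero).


BᵀP = [-8.3750 -2.5000; -10.2500 -4.0000]
S = R + BᵀPB = [3/2 0; 0 3/2] + [11.3125 13.3750; 13.3750 18.2500] = [12.8125 13.3750; 13.3750 19.7500]
BᵀPA = [5.0000 -6.7500; 8.0000 -4.5000]
K = S⁻¹·BᵀPA = [-0.1113 -0.9861; 0.4804 0.4399]
A−BK = [0.3135 0.9608; -0.9836 -2.6271]
AᵀP(A−BK) = [0.7130 1.4109; 1.4109 4.3236]
P' = Q + AᵀP(A−BK) = [1.2130 1.6609; 1.6609 4.5736]
tr(P') = 5.7867

5.7867


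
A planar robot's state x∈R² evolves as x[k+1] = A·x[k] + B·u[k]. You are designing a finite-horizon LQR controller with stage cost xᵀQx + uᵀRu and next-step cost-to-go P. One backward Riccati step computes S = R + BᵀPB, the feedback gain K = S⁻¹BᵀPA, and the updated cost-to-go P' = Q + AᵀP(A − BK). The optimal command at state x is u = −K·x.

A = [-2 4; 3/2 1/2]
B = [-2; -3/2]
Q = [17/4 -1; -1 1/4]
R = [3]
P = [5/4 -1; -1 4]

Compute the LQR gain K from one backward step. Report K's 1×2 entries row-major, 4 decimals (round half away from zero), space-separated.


BᵀP = [-1.0000 -4.0000]
S = R + BᵀPB = [3] + [8.0000] = [11.0000]
BᵀPA = [-4.0000 -6.0000]
K = S⁻¹·BᵀPA = [-0.3636 -0.5455]
A−BK = [-2.7273 2.9091; 0.9545 -0.3182]
AᵀP(A−BK) = [18.5455 -14.1818; -14.1818 13.7273]
P' = Q + AᵀP(A−BK) = [22.7955 -15.1818; -15.1818 13.9773]
tr(P') = 36.7727

-0.3636 -0.5455


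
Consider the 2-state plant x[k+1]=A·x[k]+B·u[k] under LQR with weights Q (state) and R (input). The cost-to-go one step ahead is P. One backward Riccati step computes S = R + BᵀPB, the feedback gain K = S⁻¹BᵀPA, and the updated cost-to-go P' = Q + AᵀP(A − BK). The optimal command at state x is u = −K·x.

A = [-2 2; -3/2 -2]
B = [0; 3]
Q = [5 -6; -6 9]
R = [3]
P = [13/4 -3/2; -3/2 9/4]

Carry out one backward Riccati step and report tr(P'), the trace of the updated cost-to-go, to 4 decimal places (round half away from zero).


35.2339

BᵀP = [-4.5000 6.7500]
S = R + BᵀPB = [3] + [20.2500] = [23.2500]
BᵀPA = [-1.1250 -22.5000]
K = S⁻¹·BᵀPA = [-0.0484 -0.9677]
A−BK = [-2.0000 2.0000; -1.3548 0.9032]
AᵀP(A−BK) = [9.0081 -8.8387; -8.8387 12.2258]
P' = Q + AᵀP(A−BK) = [14.0081 -14.8387; -14.8387 21.2258]
tr(P') = 35.2339


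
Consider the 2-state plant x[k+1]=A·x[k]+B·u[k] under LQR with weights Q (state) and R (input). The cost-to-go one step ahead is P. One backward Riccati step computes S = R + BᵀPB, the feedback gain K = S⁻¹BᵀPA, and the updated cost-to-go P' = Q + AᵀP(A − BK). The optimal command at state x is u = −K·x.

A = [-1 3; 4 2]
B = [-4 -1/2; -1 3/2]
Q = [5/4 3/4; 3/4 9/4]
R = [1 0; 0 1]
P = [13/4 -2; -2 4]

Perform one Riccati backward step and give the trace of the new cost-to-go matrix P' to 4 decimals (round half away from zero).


BᵀP = [-11.0000 4.0000; -4.6250 7.0000]
S = R + BᵀPB = [1 0; 0 1] + [40.0000 11.5000; 11.5000 12.8125] = [41.0000 11.5000; 11.5000 13.8125]
BᵀPA = [27.0000 -25.0000; 32.6250 0.1250]
K = S⁻¹·BᵀPA = [-0.0052 -0.7988; 2.3663 0.6742]
A−BK = [0.1624 0.1417; 0.4454 0.1899]
AᵀP(A−BK) = [6.1892 1.8246; 1.8246 1.1945]
P' = Q + AᵀP(A−BK) = [7.4392 2.5746; 2.5746 3.4445]
tr(P') = 10.8837

10.8837


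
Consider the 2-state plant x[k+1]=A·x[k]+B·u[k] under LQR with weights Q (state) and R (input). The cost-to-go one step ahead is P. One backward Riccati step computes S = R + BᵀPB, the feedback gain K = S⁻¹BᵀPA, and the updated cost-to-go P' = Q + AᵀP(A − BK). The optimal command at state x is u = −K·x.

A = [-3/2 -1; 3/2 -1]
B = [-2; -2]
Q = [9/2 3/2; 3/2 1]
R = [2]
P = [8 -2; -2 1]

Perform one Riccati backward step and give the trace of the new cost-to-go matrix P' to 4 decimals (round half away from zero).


BᵀP = [-12.0000 2.0000]
S = R + BᵀPB = [2] + [20.0000] = [22.0000]
BᵀPA = [21.0000 10.0000]
K = S⁻¹·BᵀPA = [0.9545 0.4545]
A−BK = [0.4091 -0.0909; 3.4091 -0.0909]
AᵀP(A−BK) = [9.2045 0.9545; 0.9545 0.4545]
P' = Q + AᵀP(A−BK) = [13.7045 2.4545; 2.4545 1.4545]
tr(P') = 15.1591

15.1591


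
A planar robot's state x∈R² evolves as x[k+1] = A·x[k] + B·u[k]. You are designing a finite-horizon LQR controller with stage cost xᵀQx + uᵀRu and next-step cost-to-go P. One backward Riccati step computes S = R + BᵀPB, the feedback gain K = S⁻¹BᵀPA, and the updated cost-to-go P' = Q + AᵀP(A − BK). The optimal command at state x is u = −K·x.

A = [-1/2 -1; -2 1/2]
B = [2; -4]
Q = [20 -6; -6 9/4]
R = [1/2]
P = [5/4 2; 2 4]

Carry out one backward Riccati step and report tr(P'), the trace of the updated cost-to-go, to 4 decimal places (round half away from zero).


BᵀP = [-5.5000 -12.0000]
S = R + BᵀPB = [1/2] + [37.0000] = [37.5000]
BᵀPA = [26.7500 -0.5000]
K = S⁻¹·BᵀPA = [0.7133 -0.0133]
A−BK = [-1.9267 -0.9733; 0.8533 0.4467]
AᵀP(A−BK) = [1.2308 0.4817; 0.4817 0.2433]
P' = Q + AᵀP(A−BK) = [21.2308 -5.5183; -5.5183 2.4933]
tr(P') = 23.7242

23.7242


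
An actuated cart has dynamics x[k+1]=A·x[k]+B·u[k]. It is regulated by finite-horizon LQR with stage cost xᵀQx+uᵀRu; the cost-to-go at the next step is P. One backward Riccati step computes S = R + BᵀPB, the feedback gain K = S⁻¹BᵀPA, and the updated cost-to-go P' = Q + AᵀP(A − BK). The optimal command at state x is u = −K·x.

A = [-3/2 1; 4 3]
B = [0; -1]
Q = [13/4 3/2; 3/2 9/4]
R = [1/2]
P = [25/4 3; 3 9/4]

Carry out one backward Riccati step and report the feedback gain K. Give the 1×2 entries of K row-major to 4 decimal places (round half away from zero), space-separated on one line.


-1.6364 -3.5455

BᵀP = [-3.0000 -2.2500]
S = R + BᵀPB = [1/2] + [2.2500] = [2.7500]
BᵀPA = [-4.5000 -9.7500]
K = S⁻¹·BᵀPA = [-1.6364 -3.5455]
A−BK = [-1.5000 1.0000; 2.3636 -0.5455]
AᵀP(A−BK) = [6.6989 0.1705; 0.1705 9.9318]
P' = Q + AᵀP(A−BK) = [9.9489 1.6705; 1.6705 12.1818]
tr(P') = 22.1307


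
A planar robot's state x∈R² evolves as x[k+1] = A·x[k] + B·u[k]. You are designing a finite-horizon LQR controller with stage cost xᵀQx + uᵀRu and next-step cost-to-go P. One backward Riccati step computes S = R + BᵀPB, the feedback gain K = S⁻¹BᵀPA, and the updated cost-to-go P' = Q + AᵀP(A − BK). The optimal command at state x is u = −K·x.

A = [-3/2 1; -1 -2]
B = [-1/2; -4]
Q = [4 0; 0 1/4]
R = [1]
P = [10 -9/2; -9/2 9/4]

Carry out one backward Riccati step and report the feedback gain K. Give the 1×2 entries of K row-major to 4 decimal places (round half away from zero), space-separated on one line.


BᵀP = [13.0000 -6.7500]
S = R + BᵀPB = [1] + [20.5000] = [21.5000]
BᵀPA = [-12.7500 26.5000]
K = S⁻¹·BᵀPA = [-0.5930 1.2326]
A−BK = [-1.7965 1.6163; -3.3721 2.9302]
AᵀP(A−BK) = [3.6890 -3.7849; -3.7849 4.3372]
P' = Q + AᵀP(A−BK) = [7.6890 -3.7849; -3.7849 4.5872]
tr(P') = 12.2762

-0.5930 1.2326


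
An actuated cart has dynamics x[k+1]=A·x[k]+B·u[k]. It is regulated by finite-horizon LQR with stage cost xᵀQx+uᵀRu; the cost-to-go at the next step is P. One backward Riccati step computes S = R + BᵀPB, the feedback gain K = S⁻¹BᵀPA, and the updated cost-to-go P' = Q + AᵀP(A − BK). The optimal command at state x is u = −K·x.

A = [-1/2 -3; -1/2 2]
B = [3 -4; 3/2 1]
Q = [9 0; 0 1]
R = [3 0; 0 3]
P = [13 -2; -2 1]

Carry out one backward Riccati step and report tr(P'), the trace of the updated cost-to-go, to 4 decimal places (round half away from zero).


BᵀP = [36.0000 -4.5000; -54.0000 9.0000]
S = R + BᵀPB = [3 0; 0 3] + [101.2500 -148.5000; -148.5000 225.0000] = [104.2500 -148.5000; -148.5000 228.0000]
BᵀPA = [-15.7500 -117.0000; 22.5000 180.0000]
K = S⁻¹·BᵀPA = [-0.1455 0.0315; 0.0039 0.8100]
A−BK = [-0.0478 0.1455; -0.2857 1.1429]
AᵀP(A−BK) = [0.1202 -0.2287; -0.2287 2.8873]
P' = Q + AᵀP(A−BK) = [9.1202 -0.2287; -0.2287 3.8873]
tr(P') = 13.0075

13.0075


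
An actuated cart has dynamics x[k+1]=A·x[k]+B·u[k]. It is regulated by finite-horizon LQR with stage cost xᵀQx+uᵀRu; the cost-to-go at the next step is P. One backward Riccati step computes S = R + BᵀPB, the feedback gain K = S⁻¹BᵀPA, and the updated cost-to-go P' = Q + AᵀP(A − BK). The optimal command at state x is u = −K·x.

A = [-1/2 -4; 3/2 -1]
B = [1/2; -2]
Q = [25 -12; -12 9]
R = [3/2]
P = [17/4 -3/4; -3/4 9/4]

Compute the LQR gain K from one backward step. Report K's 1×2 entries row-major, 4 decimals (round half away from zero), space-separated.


-0.6986 -0.7368

BᵀP = [3.6250 -4.8750]
S = R + BᵀPB = [3/2] + [11.5625] = [13.0625]
BᵀPA = [-9.1250 -9.6250]
K = S⁻¹·BᵀPA = [-0.6986 -0.7368]
A−BK = [-0.1507 -3.6316; 0.1029 -2.4737]
AᵀP(A−BK) = [0.8756 2.5263; 2.5263 57.1579]
P' = Q + AᵀP(A−BK) = [25.8756 -9.4737; -9.4737 66.1579]
tr(P') = 92.0335


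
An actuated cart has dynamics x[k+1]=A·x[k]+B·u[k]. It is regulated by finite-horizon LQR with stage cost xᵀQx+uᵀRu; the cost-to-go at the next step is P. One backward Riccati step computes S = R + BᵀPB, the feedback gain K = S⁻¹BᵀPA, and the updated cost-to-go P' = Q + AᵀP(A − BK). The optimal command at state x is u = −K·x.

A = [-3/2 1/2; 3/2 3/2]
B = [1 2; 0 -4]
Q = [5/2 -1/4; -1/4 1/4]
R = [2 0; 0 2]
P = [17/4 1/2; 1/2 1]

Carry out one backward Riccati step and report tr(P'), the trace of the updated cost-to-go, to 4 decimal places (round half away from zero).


BᵀP = [4.2500 0.5000; 6.5000 -3.0000]
S = R + BᵀPB = [2 0; 0 2] + [4.2500 6.5000; 6.5000 25.0000] = [6.2500 6.5000; 6.5000 27.0000]
BᵀPA = [-5.6250 2.8750; -14.2500 -1.2500]
K = S⁻¹·BᵀPA = [-0.4684 0.6779; -0.4150 -0.2095]
A−BK = [-0.2016 0.2411; -0.1601 0.6621]
AᵀP(A−BK) = [1.0138 -0.8597; -0.8597 1.8518]
P' = Q + AᵀP(A−BK) = [3.5138 -1.1097; -1.1097 2.1018]
tr(P') = 5.6156

5.6156


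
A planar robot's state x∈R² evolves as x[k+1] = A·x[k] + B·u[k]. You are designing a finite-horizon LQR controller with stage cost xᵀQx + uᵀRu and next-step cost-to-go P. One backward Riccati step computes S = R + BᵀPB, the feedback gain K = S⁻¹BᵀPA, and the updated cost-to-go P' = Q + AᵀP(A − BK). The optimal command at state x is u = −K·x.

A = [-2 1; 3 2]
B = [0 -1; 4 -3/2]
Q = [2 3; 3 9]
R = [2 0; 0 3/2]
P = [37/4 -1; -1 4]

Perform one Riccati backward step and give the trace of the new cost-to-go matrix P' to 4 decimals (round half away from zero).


BᵀP = [-4.0000 16.0000; -7.7500 -5.0000]
S = R + BᵀPB = [2 0; 0 3/2] + [64.0000 -20.0000; -20.0000 15.2500] = [66.0000 -20.0000; -20.0000 16.7500]
BᵀPA = [56.0000 28.0000; 0.5000 -17.7500]
K = S⁻¹·BᵀPA = [1.3437 0.1616; 1.6343 -0.8668]
A−BK = [-0.3657 0.1332; 0.0765 0.0535]
AᵀP(A−BK) = [8.9341 -2.1155; -2.1155 1.3405]
P' = Q + AᵀP(A−BK) = [10.9341 0.8845; 0.8845 10.3405]
tr(P') = 21.2746

21.2746


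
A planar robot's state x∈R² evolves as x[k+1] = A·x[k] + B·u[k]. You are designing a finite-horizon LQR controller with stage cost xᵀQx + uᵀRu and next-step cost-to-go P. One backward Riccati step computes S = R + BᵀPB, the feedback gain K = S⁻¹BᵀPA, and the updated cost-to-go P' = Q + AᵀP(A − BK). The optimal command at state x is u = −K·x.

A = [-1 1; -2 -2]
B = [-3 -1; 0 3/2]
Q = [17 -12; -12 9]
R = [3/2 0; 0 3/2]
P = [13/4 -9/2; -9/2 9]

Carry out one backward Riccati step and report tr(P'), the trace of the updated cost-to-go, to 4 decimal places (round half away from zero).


BᵀP = [-9.7500 13.5000; -10.0000 18.0000]
S = R + BᵀPB = [3/2 0; 0 3/2] + [29.2500 30.0000; 30.0000 37.0000] = [30.7500 30.0000; 30.0000 38.5000]
BᵀPA = [-17.2500 -36.7500; -26.0000 -46.0000]
K = S⁻¹·BᵀPA = [0.4082 -0.1229; -0.9934 -1.0991]
A−BK = [-0.7688 -0.4676; -0.5099 -0.3514]
AᵀP(A−BK) = [2.4630 2.0548; 2.0548 2.1777]
P' = Q + AᵀP(A−BK) = [19.4630 -9.9452; -9.9452 11.1777]
tr(P') = 30.6407

30.6407


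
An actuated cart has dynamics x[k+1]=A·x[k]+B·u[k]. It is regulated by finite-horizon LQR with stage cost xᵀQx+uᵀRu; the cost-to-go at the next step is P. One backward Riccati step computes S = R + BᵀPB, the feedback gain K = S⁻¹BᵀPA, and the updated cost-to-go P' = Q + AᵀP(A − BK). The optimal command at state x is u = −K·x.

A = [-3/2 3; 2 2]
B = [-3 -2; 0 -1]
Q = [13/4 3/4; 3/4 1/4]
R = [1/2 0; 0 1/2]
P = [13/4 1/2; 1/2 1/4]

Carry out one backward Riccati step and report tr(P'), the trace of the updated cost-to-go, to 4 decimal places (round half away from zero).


BᵀP = [-9.7500 -1.5000; -7.0000 -1.2500]
S = R + BᵀPB = [1/2 0; 0 1/2] + [29.2500 21.0000; 21.0000 15.2500] = [29.7500 21.0000; 21.0000 15.7500]
BᵀPA = [11.6250 -32.2500; 8.0000 -23.5000]
K = S⁻¹·BᵀPA = [0.5476 -0.5238; -0.2222 -0.7937]
A−BK = [-0.3016 -0.1587; 1.7778 1.2063]
AᵀP(A−BK) = [0.7242 0.3135; 0.3135 0.7063]
P' = Q + AᵀP(A−BK) = [3.9742 1.0635; 1.0635 0.9563]
tr(P') = 4.9306

4.9306


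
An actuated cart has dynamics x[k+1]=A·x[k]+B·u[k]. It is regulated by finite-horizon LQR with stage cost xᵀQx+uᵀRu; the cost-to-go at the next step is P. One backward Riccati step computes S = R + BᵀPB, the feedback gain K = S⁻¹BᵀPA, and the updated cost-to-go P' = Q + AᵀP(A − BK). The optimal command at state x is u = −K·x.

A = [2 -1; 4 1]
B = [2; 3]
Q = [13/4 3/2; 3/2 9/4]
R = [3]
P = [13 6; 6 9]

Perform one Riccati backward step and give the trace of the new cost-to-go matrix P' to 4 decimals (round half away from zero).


BᵀP = [44.0000 39.0000]
S = R + BᵀPB = [3] + [205.0000] = [208.0000]
BᵀPA = [244.0000 -5.0000]
K = S⁻¹·BᵀPA = [1.1731 -0.0240]
A−BK = [-0.3462 -0.9519; 0.4808 1.0721]
AᵀP(A−BK) = [5.7692 3.8654; 3.8654 9.8798]
P' = Q + AᵀP(A−BK) = [9.0192 5.3654; 5.3654 12.1298]
tr(P') = 21.1490

21.1490


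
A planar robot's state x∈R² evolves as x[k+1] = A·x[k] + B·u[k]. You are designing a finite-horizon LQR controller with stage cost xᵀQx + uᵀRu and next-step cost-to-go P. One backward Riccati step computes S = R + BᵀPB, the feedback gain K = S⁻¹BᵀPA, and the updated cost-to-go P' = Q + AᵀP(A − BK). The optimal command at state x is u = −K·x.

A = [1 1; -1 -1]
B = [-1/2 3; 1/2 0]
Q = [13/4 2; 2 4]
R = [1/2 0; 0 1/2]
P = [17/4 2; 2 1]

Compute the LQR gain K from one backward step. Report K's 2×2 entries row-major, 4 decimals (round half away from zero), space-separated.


-0.0715 -0.0715 0.1680 0.1680

BᵀP = [-1.1250 -0.5000; 12.7500 6.0000]
S = R + BᵀPB = [1/2 0; 0 1/2] + [0.3125 -3.3750; -3.3750 38.2500] = [0.8125 -3.3750; -3.3750 38.7500]
BᵀPA = [-0.6250 -0.6250; 6.7500 6.7500]
K = S⁻¹·BᵀPA = [-0.0715 -0.0715; 0.1680 0.1680]
A−BK = [0.4603 0.4603; -0.9642 -0.9642]
AᵀP(A−BK) = [0.0715 0.0715; 0.0715 0.0715]
P' = Q + AᵀP(A−BK) = [3.3215 2.0715; 2.0715 4.0715]
tr(P') = 7.3931


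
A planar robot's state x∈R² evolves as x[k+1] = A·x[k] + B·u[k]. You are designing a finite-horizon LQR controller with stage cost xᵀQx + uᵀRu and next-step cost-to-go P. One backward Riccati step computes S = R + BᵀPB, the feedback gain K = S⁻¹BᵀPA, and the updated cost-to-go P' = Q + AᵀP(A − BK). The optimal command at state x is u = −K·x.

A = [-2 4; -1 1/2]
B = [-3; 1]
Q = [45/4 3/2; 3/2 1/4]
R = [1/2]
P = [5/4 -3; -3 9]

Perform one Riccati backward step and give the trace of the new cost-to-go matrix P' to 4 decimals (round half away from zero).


BᵀP = [-6.7500 18.0000]
S = R + BᵀPB = [1/2] + [38.2500] = [38.7500]
BᵀPA = [-4.5000 -18.0000]
K = S⁻¹·BᵀPA = [-0.1161 -0.4645]
A−BK = [-2.3484 2.6065; -0.8839 0.9645]
AᵀP(A−BK) = [1.4774 -1.5903; -1.5903 1.8887]
P' = Q + AᵀP(A−BK) = [12.7274 -0.0903; -0.0903 2.1387]
tr(P') = 14.8661

14.8661


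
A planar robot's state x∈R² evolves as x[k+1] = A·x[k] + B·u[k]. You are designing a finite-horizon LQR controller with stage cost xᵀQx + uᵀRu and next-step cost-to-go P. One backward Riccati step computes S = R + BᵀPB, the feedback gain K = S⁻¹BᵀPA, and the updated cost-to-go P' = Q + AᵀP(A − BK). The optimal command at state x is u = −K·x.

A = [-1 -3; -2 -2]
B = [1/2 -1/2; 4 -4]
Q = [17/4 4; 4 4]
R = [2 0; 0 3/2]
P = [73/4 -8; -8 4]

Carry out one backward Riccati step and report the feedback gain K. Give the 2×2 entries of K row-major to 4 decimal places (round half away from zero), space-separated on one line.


-0.0129 0.5111 0.0172 -0.6815

BᵀP = [-22.8750 12.0000; 22.8750 -12.0000]
S = R + BᵀPB = [2 0; 0 3/2] + [36.5625 -36.5625; -36.5625 36.5625] = [38.5625 -36.5625; -36.5625 38.0625]
BᵀPA = [-1.1250 44.6250; 1.1250 -44.6250]
K = S⁻¹·BᵀPA = [-0.0129 0.5111; 0.0172 -0.6815]
A−BK = [-0.9850 -3.5963; -1.8797 -6.7702]
AᵀP(A−BK) = [2.2162 8.0916; 8.0916 31.0322]
P' = Q + AᵀP(A−BK) = [6.4662 12.0916; 12.0916 35.0322]
tr(P') = 41.4984


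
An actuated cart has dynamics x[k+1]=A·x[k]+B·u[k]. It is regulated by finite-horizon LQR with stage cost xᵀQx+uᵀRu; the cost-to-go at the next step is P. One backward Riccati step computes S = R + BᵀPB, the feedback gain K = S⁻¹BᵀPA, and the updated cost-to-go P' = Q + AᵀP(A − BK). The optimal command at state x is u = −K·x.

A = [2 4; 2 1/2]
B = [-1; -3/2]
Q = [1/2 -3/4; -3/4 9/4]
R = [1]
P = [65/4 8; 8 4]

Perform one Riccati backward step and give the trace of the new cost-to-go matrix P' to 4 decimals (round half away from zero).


12.0883

BᵀP = [-28.2500 -14.0000]
S = R + BᵀPB = [1] + [49.2500] = [50.2500]
BᵀPA = [-84.5000 -120.0000]
K = S⁻¹·BᵀPA = [-1.6816 -2.3881]
A−BK = [0.3184 1.6119; -0.5224 -3.0821]
AᵀP(A−BK) = [2.9055 4.2090; 4.2090 6.4328]
P' = Q + AᵀP(A−BK) = [3.4055 3.4590; 3.4590 8.6828]
tr(P') = 12.0883


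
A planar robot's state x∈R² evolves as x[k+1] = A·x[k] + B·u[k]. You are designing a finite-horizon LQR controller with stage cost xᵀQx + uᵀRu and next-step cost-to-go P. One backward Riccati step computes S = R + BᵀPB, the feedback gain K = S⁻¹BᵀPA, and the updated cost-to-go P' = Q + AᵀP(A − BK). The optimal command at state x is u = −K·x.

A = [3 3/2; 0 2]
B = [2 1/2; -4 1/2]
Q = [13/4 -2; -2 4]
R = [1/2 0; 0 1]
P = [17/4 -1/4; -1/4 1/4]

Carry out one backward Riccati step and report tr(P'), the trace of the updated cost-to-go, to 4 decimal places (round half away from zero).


BᵀP = [9.5000 -1.5000; 2.0000 0.0000]
S = R + BᵀPB = [1/2 0; 0 1] + [25.0000 4.0000; 4.0000 1.0000] = [25.5000 4.0000; 4.0000 2.0000]
BᵀPA = [28.5000 11.2500; 6.0000 3.0000]
K = S⁻¹·BᵀPA = [0.9429 0.3000; 1.1143 0.9000]
A−BK = [0.5571 0.4500; 3.2143 2.7500]
AᵀP(A−BK) = [4.6929 3.6750; 3.6750 2.9875]
P' = Q + AᵀP(A−BK) = [7.9429 1.6750; 1.6750 6.9875]
tr(P') = 14.9304

14.9304


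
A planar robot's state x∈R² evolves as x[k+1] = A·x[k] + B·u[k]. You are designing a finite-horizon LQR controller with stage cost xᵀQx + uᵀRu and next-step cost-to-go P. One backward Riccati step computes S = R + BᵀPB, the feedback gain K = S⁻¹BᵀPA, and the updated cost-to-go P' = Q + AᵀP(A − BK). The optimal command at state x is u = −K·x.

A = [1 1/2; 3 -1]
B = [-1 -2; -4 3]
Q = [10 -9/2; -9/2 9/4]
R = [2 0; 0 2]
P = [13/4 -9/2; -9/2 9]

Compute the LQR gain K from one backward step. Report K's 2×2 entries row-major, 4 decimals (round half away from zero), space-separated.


BᵀP = [14.7500 -31.5000; -20.0000 36.0000]
S = R + BᵀPB = [2 0; 0 2] + [111.2500 -124.0000; -124.0000 148.0000] = [113.2500 -124.0000; -124.0000 150.0000]
BᵀPA = [-79.7500 38.8750; 88.0000 -46.0000]
K = S⁻¹·BᵀPA = [-0.6519 0.0790; 0.0478 -0.2414]
A−BK = [0.4437 0.0962; 0.2491 0.0400]
AᵀP(A−BK) = [1.0580 -0.0853; -0.0853 0.1388]
P' = Q + AᵀP(A−BK) = [11.0580 -4.5853; -4.5853 2.3888]
tr(P') = 13.4469

-0.6519 0.0790 0.0478 -0.2414


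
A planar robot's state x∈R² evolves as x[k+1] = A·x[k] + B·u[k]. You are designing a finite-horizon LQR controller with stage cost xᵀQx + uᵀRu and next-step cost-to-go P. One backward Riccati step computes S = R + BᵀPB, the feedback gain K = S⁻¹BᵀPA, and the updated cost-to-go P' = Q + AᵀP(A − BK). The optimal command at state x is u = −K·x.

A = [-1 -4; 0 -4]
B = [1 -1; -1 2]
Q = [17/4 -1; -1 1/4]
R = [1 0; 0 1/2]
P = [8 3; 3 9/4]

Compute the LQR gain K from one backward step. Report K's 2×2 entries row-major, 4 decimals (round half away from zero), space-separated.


BᵀP = [5.0000 0.7500; -2.0000 1.5000]
S = R + BᵀPB = [1 0; 0 1/2] + [4.2500 -3.5000; -3.5000 5.0000] = [5.2500 -3.5000; -3.5000 5.5000]
BᵀPA = [-5.0000 -23.0000; 2.0000 2.0000]
K = S⁻¹·BᵀPA = [-1.2331 -7.1880; -0.4211 -4.2105]
A−BK = [-0.1880 -1.0226; -0.3910 -2.7669]
AᵀP(A−BK) = [2.6767 16.4812; 16.4812 103.0977]
P' = Q + AᵀP(A−BK) = [6.9267 15.4812; 15.4812 103.3477]
tr(P') = 110.2744

-1.2331 -7.1880 -0.4211 -4.2105


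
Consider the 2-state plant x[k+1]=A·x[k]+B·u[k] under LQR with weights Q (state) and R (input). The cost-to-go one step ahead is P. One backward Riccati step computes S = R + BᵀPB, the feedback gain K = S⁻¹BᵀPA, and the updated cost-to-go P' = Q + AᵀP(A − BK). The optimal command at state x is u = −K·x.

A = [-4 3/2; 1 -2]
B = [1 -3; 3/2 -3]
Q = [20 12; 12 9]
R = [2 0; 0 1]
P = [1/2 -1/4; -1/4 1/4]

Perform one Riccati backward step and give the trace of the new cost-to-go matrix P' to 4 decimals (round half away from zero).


39.6208

BᵀP = [0.1250 0.1250; -0.7500 0.0000]
S = R + BᵀPB = [2 0; 0 1] + [0.3125 -0.7500; -0.7500 2.2500] = [2.3125 -0.7500; -0.7500 3.2500]
BᵀPA = [-0.3750 -0.0625; 3.0000 -1.1250]
K = S⁻¹·BᵀPA = [0.1483 -0.1506; 0.9573 -0.3809]
A−BK = [-1.2764 0.5079; 3.6494 -2.9169]
AᵀP(A−BK) = [7.4337 -4.7888; -4.7888 3.1871]
P' = Q + AᵀP(A−BK) = [27.4337 7.2112; 7.2112 12.1871]
tr(P') = 39.6208


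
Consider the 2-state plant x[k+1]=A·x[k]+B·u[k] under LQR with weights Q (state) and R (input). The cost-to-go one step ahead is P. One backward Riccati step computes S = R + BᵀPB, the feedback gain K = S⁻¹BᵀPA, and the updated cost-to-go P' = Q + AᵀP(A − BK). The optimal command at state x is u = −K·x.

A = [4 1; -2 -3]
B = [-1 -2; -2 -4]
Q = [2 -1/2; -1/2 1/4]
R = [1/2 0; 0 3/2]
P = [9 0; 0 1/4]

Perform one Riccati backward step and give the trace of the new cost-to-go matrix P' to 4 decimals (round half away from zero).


BᵀP = [-9.0000 -0.5000; -18.0000 -1.0000]
S = R + BᵀPB = [1/2 0; 0 3/2] + [10.0000 20.0000; 20.0000 40.0000] = [10.5000 20.0000; 20.0000 41.5000]
BᵀPA = [-35.0000 -7.5000; -70.0000 -15.0000]
K = S⁻¹·BᵀPA = [-1.4685 -0.3147; -0.9790 -0.2098]
A−BK = [0.5734 0.2657; -8.8531 -4.4685]
AᵀP(A−BK) = [25.0699 11.8007; 11.8007 5.7430]
P' = Q + AᵀP(A−BK) = [27.0699 11.3007; 11.3007 5.9930]
tr(P') = 33.0629

33.0629


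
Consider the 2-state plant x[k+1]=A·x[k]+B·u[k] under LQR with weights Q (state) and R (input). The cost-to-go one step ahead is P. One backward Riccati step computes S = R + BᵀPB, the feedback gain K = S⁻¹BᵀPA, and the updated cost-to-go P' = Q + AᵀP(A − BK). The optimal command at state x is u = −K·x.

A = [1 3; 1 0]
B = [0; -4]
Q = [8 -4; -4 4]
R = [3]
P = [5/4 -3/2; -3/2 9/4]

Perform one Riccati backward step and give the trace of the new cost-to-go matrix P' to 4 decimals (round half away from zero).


15.2115

BᵀP = [6.0000 -9.0000]
S = R + BᵀPB = [3] + [36.0000] = [39.0000]
BᵀPA = [-3.0000 18.0000]
K = S⁻¹·BᵀPA = [-0.0769 0.4615]
A−BK = [1.0000 3.0000; 0.6923 1.8462]
AᵀP(A−BK) = [0.2692 0.6346; 0.6346 2.9423]
P' = Q + AᵀP(A−BK) = [8.2692 -3.3654; -3.3654 6.9423]
tr(P') = 15.2115


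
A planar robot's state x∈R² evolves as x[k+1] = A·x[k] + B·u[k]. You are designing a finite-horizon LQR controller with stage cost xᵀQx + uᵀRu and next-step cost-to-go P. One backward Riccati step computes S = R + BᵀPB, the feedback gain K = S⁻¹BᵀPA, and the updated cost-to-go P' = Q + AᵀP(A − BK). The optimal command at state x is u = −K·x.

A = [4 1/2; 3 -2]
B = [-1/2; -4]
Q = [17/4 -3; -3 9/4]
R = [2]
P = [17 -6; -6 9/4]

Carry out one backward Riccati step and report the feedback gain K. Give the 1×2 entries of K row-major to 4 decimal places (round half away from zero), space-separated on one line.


BᵀP = [15.5000 -6.0000]
S = R + BᵀPB = [2] + [16.2500] = [18.2500]
BᵀPA = [44.0000 19.7500]
K = S⁻¹·BᵀPA = [2.4110 1.0822]
A−BK = [5.2055 1.0411; 12.6438 2.3288]
AᵀP(A−BK) = [42.1678 11.8836; 11.8836 3.8767]
P' = Q + AᵀP(A−BK) = [46.4178 8.8836; 8.8836 6.1267]
tr(P') = 52.5445

2.4110 1.0822


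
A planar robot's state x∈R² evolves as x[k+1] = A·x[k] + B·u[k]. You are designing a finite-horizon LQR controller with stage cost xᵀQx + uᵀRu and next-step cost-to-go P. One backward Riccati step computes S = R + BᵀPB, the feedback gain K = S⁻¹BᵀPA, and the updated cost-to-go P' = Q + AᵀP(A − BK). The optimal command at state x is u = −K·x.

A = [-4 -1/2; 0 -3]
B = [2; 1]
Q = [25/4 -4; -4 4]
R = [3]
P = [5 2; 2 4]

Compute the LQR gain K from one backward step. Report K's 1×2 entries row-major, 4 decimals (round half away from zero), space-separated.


BᵀP = [12.0000 8.0000]
S = R + BᵀPB = [3] + [32.0000] = [35.0000]
BᵀPA = [-48.0000 -30.0000]
K = S⁻¹·BᵀPA = [-1.3714 -0.8571]
A−BK = [-1.2571 1.2143; 1.3714 -2.1429]
AᵀP(A−BK) = [14.1714 -7.1429; -7.1429 17.5357]
P' = Q + AᵀP(A−BK) = [20.4214 -11.1429; -11.1429 21.5357]
tr(P') = 41.9571

-1.3714 -0.8571


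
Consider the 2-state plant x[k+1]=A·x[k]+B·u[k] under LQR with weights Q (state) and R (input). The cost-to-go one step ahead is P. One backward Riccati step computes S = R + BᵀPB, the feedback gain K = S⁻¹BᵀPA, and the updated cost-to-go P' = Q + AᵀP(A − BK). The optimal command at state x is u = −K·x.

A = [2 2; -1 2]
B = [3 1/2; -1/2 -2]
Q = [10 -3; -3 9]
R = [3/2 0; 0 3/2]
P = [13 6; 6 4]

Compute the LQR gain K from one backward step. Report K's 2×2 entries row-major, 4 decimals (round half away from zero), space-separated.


BᵀP = [36.0000 16.0000; -5.5000 -5.0000]
S = R + BᵀPB = [3/2 0; 0 3/2] + [100.0000 -14.0000; -14.0000 7.2500] = [101.5000 -14.0000; -14.0000 8.7500]
BᵀPA = [56.0000 104.0000; -6.0000 -21.0000]
K = S⁻¹·BᵀPA = [0.5866 0.8900; 0.2528 -0.9760]
A−BK = [0.1138 -0.1820; -0.2010 0.4930]
AᵀP(A−BK) = [0.6675 0.3034; 0.3034 2.9431]
P' = Q + AᵀP(A−BK) = [10.6675 -2.6966; -2.6966 11.9431]
tr(P') = 22.6106

0.5866 0.8900 0.2528 -0.9760


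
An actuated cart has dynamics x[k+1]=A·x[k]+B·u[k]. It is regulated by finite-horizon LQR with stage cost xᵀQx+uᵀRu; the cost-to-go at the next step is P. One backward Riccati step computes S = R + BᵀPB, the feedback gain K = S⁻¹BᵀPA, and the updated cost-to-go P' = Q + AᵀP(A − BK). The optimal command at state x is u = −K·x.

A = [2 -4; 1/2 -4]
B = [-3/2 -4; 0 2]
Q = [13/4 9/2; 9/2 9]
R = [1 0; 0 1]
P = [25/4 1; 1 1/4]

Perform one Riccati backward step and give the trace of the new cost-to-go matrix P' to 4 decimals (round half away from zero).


17.2714

BᵀP = [-9.3750 -1.5000; -23.0000 -3.5000]
S = R + BᵀPB = [1 0; 0 1] + [14.0625 34.5000; 34.5000 85.0000] = [15.0625 34.5000; 34.5000 86.0000]
BᵀPA = [-19.5000 43.5000; -47.7500 106.0000]
K = S⁻¹·BᵀPA = [-0.2818 0.7990; -0.4422 0.9120]
A−BK = [-0.1914 0.8466; 1.3844 -5.8240]
AᵀP(A−BK) = [0.4531 -1.3701; -1.3701 4.5684]
P' = Q + AᵀP(A−BK) = [3.7031 3.1299; 3.1299 13.5684]
tr(P') = 17.2714


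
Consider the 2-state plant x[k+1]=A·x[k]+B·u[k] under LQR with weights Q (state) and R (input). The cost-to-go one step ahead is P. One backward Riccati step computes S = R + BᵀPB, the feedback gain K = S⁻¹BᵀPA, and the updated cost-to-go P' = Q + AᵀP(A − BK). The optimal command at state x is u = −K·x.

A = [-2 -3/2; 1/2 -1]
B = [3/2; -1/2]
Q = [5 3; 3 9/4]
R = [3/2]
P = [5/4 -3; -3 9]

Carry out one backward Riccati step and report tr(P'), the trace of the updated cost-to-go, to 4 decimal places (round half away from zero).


BᵀP = [3.3750 -9.0000]
S = R + BᵀPB = [3/2] + [9.5625] = [11.0625]
BᵀPA = [-11.2500 3.9375]
K = S⁻¹·BᵀPA = [-1.0169 0.3559]
A−BK = [-0.4746 -2.0339; -0.0085 -0.8220]
AᵀP(A−BK) = [1.8093 -0.4958; -0.4958 1.4110]
P' = Q + AᵀP(A−BK) = [6.8093 2.5042; 2.5042 3.6610]
tr(P') = 10.4703

10.4703


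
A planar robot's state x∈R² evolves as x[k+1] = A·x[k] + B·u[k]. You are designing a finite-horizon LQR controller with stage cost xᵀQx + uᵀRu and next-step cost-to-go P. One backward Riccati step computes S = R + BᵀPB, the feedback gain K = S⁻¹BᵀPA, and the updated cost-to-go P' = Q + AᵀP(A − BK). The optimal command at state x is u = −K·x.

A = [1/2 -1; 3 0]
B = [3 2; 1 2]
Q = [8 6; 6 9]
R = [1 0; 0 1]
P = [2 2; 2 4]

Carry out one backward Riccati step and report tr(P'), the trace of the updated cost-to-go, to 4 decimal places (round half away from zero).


BᵀP = [8.0000 10.0000; 8.0000 12.0000]
S = R + BᵀPB = [1 0; 0 1] + [34.0000 36.0000; 36.0000 40.0000] = [35.0000 36.0000; 36.0000 41.0000]
BᵀPA = [34.0000 -8.0000; 40.0000 -8.0000]
K = S⁻¹·BᵀPA = [-0.3309 -0.2878; 1.2662 0.0576]
A−BK = [-1.0396 -0.2518; 0.7986 0.1727]
AᵀP(A−BK) = [3.1043 0.4820; 0.4820 0.1583]
P' = Q + AᵀP(A−BK) = [11.1043 6.4820; 6.4820 9.1583]
tr(P') = 20.2626

20.2626


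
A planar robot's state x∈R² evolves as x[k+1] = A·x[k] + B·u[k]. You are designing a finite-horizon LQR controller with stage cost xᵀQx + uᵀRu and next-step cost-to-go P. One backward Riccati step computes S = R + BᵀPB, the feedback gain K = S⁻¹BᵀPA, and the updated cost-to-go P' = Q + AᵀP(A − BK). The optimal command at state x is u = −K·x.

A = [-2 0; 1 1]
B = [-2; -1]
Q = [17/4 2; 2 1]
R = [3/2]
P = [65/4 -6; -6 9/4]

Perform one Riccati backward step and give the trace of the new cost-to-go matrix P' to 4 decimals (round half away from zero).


8.6355

BᵀP = [-26.5000 9.7500]
S = R + BᵀPB = [3/2] + [43.2500] = [44.7500]
BᵀPA = [62.7500 9.7500]
K = S⁻¹·BᵀPA = [1.4022 0.2179]
A−BK = [0.8045 0.4358; 2.4022 1.2179]
AᵀP(A−BK) = [3.2598 0.5782; 0.5782 0.1257]
P' = Q + AᵀP(A−BK) = [7.5098 2.5782; 2.5782 1.1257]
tr(P') = 8.6355


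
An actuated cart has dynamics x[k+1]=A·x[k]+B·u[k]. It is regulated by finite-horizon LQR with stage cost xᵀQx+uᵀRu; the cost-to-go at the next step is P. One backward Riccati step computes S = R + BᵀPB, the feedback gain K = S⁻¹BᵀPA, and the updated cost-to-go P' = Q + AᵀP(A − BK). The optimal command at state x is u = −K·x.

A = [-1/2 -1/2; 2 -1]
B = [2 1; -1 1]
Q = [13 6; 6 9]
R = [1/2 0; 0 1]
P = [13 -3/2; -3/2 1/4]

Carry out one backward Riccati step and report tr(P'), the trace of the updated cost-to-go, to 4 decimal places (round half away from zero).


22.3619

BᵀP = [27.5000 -3.2500; 11.5000 -1.2500]
S = R + BᵀPB = [1/2 0; 0 1] + [58.2500 24.2500; 24.2500 10.2500] = [58.7500 24.2500; 24.2500 11.2500]
BᵀPA = [-20.2500 -10.5000; -8.2500 -4.5000]
K = S⁻¹·BᵀPA = [-0.3808 -0.1235; 0.0875 -0.1338]
A−BK = [0.1741 -0.1192; 1.5317 -0.9897]
AᵀP(A−BK) = [0.2607 -0.1046; -0.1046 0.1012]
P' = Q + AᵀP(A−BK) = [13.2607 5.8954; 5.8954 9.1012]
tr(P') = 22.3619


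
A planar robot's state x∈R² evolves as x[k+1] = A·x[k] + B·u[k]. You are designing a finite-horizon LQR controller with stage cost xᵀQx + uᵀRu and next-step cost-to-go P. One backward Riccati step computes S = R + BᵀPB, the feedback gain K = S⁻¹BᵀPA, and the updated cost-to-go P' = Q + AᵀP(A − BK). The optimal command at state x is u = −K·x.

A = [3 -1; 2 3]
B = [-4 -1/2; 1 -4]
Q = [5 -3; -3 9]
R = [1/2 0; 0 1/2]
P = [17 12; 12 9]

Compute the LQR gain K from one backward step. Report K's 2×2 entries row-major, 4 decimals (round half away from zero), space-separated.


BᵀP = [-56.0000 -39.0000; -56.5000 -42.0000]
S = R + BᵀPB = [1/2 0; 0 1/2] + [185.0000 184.0000; 184.0000 196.2500] = [185.5000 184.0000; 184.0000 196.7500]
BᵀPA = [-246.0000 -61.0000; -253.5000 -69.5000]
K = S⁻¹·BᵀPA = [-0.6651 0.2977; -0.6665 -0.6316]
A−BK = [0.0065 -0.1250; -0.0009 0.1757]
AᵀP(A−BK) = [0.4438 0.1113; 0.1113 0.2602]
P' = Q + AᵀP(A−BK) = [5.4438 -2.8887; -2.8887 9.2602]
tr(P') = 14.7040

-0.6651 0.2977 -0.6665 -0.6316


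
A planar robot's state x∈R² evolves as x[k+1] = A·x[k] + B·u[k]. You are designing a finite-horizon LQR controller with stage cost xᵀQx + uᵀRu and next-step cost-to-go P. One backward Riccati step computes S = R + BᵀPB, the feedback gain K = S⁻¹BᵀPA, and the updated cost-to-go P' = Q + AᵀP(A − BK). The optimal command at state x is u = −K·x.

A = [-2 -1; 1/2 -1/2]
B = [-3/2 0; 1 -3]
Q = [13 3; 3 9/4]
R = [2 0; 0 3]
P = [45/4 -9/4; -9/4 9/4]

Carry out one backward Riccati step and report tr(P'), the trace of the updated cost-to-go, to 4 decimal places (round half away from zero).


BᵀP = [-19.1250 5.6250; 6.7500 -6.7500]
S = R + BᵀPB = [2 0; 0 3] + [34.3125 -16.8750; -16.8750 20.2500] = [36.3125 -16.8750; -16.8750 23.2500]
BᵀPA = [41.0625 16.3125; -16.8750 -3.3750]
K = S⁻¹·BᵀPA = [1.1974 0.5761; 0.1433 0.2730]
A−BK = [-0.2039 -0.1359; -0.2676 -0.2572]
AᵀP(A−BK) = [3.3124 1.7637; 1.7637 1.0865]
P' = Q + AᵀP(A−BK) = [16.3124 4.7637; 4.7637 3.3365]
tr(P') = 19.6490

19.6490


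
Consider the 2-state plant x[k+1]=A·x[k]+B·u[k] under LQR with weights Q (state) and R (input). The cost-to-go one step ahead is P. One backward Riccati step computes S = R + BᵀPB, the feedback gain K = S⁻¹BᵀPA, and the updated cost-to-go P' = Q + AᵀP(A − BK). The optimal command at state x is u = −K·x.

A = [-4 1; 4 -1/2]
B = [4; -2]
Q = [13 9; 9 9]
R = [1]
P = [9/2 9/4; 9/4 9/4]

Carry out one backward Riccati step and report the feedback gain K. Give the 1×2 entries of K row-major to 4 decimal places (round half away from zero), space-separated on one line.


-0.7826 0.2446

BᵀP = [13.5000 4.5000]
S = R + BᵀPB = [1] + [45.0000] = [46.0000]
BᵀPA = [-36.0000 11.2500]
K = S⁻¹·BᵀPA = [-0.7826 0.2446]
A−BK = [-0.8696 0.0217; 2.4348 -0.0109]
AᵀP(A−BK) = [7.8261 -0.1957; -0.1957 0.0611]
P' = Q + AᵀP(A−BK) = [20.8261 8.8043; 8.8043 9.0611]
tr(P') = 29.8872


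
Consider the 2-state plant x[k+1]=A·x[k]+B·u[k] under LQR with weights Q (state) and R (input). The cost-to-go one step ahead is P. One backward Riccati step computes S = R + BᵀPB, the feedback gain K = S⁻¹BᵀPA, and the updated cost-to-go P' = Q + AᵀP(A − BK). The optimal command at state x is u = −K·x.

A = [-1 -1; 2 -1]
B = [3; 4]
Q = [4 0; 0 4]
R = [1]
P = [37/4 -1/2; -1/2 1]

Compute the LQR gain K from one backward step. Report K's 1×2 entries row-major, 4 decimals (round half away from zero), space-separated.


-0.2351 -0.3201

BᵀP = [25.7500 2.5000]
S = R + BᵀPB = [1] + [87.2500] = [88.2500]
BᵀPA = [-20.7500 -28.2500]
K = S⁻¹·BᵀPA = [-0.2351 -0.3201]
A−BK = [-0.2946 -0.0397; 2.9405 0.2805]
AᵀP(A−BK) = [10.3711 1.1076; 1.1076 0.2068]
P' = Q + AᵀP(A−BK) = [14.3711 1.1076; 1.1076 4.2068]
tr(P') = 18.5779


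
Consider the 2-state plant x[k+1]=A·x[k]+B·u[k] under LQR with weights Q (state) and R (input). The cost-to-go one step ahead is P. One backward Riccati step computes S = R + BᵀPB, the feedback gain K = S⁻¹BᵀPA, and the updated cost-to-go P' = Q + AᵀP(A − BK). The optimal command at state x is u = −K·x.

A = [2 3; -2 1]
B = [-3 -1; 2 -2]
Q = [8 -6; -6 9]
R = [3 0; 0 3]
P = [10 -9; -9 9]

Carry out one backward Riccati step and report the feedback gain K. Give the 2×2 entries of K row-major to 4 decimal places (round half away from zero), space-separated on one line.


-0.7517 -0.4989 0.1868 -0.4579

BᵀP = [-48.0000 45.0000; 8.0000 -9.0000]
S = R + BᵀPB = [3 0; 0 3] + [234.0000 -42.0000; -42.0000 10.0000] = [237.0000 -42.0000; -42.0000 13.0000]
BᵀPA = [-186.0000 -99.0000; 34.0000 15.0000]
K = S⁻¹·BᵀPA = [-0.7517 -0.4989; 0.1868 -0.4579]
A−BK = [-0.0683 1.0456; -0.1230 1.0820]
AᵀP(A−BK) = [1.8314 0.7790; 0.7790 2.4806]
P' = Q + AᵀP(A−BK) = [9.8314 -5.2210; -5.2210 11.4806]
tr(P') = 21.3121


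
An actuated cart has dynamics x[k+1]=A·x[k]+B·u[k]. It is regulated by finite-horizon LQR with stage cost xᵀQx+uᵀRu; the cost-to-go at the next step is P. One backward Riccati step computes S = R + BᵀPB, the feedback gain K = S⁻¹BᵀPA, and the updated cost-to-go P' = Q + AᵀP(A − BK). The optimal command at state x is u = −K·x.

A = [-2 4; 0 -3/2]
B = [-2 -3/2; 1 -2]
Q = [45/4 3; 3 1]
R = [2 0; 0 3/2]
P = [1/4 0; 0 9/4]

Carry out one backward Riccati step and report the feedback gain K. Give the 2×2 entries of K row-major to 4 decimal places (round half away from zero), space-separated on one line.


0.3152 -0.9036 0.1747 0.1683

BᵀP = [-0.5000 2.2500; -0.3750 -4.5000]
S = R + BᵀPB = [2 0; 0 3/2] + [3.2500 -3.7500; -3.7500 9.5625] = [5.2500 -3.7500; -3.7500 11.0625]
BᵀPA = [1.0000 -5.3750; 0.7500 5.2500]
K = S⁻¹·BᵀPA = [0.3152 -0.9036; 0.1747 0.1683]
A−BK = [-1.1076 2.4452; 0.0341 -0.2599]
AᵀP(A−BK) = [0.5538 -1.2226; -1.2226 3.3222]
P' = Q + AᵀP(A−BK) = [11.8038 1.7774; 1.7774 4.3222]
tr(P') = 16.1259


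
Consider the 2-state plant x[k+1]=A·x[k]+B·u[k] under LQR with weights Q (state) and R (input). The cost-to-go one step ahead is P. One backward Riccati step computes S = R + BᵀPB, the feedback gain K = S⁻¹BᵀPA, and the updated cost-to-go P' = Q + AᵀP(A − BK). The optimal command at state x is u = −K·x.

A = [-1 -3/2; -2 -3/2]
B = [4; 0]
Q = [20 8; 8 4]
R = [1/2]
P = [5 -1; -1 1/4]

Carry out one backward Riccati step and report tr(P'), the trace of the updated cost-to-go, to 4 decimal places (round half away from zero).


BᵀP = [20.0000 -4.0000]
S = R + BᵀPB = [1/2] + [80.0000] = [80.5000]
BᵀPA = [-12.0000 -24.0000]
K = S⁻¹·BᵀPA = [-0.1491 -0.2981]
A−BK = [-0.4037 -0.3075; -2.0000 -1.5000]
AᵀP(A−BK) = [0.2112 0.1724; 0.1724 0.1572]
P' = Q + AᵀP(A−BK) = [20.2112 8.1724; 8.1724 4.1572]
tr(P') = 24.3684

24.3684


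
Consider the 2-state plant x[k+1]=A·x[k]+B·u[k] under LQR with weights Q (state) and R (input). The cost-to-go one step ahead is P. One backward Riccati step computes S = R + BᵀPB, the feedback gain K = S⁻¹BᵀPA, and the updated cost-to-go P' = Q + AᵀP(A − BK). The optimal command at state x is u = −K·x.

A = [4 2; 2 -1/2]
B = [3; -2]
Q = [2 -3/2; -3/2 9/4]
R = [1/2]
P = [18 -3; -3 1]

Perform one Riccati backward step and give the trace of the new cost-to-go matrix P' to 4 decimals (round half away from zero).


14.0346

BᵀP = [60.0000 -11.0000]
S = R + BᵀPB = [1/2] + [202.0000] = [202.5000]
BᵀPA = [218.0000 125.5000]
K = S⁻¹·BᵀPA = [1.0765 0.6198]
A−BK = [0.7704 0.1407; 4.1531 0.7395]
AᵀP(A−BK) = [9.3136 1.8938; 1.8938 0.4710]
P' = Q + AᵀP(A−BK) = [11.3136 0.3938; 0.3938 2.7210]
tr(P') = 14.0346


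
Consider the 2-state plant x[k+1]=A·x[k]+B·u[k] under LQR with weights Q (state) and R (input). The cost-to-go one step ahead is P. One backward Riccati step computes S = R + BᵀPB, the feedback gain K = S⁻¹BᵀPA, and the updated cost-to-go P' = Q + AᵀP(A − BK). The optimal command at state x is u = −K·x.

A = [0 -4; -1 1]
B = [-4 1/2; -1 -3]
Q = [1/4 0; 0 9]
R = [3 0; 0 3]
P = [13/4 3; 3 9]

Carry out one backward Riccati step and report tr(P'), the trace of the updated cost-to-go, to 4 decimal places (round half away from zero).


12.9037

BᵀP = [-16.0000 -21.0000; -7.3750 -25.5000]
S = R + BᵀPB = [3 0; 0 3] + [85.0000 55.0000; 55.0000 72.8125] = [88.0000 55.0000; 55.0000 75.8125]
BᵀPA = [21.0000 43.0000; 25.5000 4.0000]
K = S⁻¹·BᵀPA = [0.0520 0.8337; 0.2986 -0.5520]
A−BK = [0.0586 -0.3893; -0.0521 0.1776]
AᵀP(A−BK) = [0.2929 -0.4299; -0.4299 3.3608]
P' = Q + AᵀP(A−BK) = [0.5429 -0.4299; -0.4299 12.3608]
tr(P') = 12.9037
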